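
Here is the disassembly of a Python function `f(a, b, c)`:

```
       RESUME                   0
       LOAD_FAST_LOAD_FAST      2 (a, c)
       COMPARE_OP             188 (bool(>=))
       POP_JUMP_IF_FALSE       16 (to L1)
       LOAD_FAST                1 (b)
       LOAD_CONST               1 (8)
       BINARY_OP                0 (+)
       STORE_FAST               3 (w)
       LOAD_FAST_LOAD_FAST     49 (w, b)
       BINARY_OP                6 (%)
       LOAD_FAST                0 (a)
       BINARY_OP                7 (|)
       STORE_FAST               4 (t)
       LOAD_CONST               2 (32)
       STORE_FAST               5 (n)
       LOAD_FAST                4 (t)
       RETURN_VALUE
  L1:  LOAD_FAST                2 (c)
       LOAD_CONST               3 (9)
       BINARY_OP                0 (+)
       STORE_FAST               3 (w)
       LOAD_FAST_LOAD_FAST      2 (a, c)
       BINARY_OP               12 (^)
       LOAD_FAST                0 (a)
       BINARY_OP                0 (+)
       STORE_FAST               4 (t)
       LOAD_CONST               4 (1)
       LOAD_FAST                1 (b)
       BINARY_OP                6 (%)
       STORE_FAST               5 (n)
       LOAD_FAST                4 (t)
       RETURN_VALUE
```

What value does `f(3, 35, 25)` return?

29

LOAD_FAST_LOAD_FAST a,c → push 3,25. Stack: [3, 25]
COMPARE_OP bool(>=) → 3 vs 25 = False. Stack: [False]
POP_JUMP_IF_FALSE → pop False; jump. Stack: []
LOAD_FAST c → push 25. Stack: [25]
LOAD_CONST → push 9. Stack: [25, 9]
BINARY_OP + → 25 + 9 = 34. Stack: [34]
STORE_FAST w → w=34. Stack: []
LOAD_FAST_LOAD_FAST a,c → push 3,25. Stack: [3, 25]
BINARY_OP ^ → 3 ^ 25 = 26. Stack: [26]
LOAD_FAST a → push 3. Stack: [26, 3]
BINARY_OP + → 26 + 3 = 29. Stack: [29]
STORE_FAST t → t=29. Stack: []
LOAD_CONST → push 1. Stack: [1]
LOAD_FAST b → push 35. Stack: [1, 35]
BINARY_OP % → 1 % 35 = 1. Stack: [1]
STORE_FAST n → n=1. Stack: []
LOAD_FAST t → push 29. Stack: [29]
RETURN_VALUE → return 29.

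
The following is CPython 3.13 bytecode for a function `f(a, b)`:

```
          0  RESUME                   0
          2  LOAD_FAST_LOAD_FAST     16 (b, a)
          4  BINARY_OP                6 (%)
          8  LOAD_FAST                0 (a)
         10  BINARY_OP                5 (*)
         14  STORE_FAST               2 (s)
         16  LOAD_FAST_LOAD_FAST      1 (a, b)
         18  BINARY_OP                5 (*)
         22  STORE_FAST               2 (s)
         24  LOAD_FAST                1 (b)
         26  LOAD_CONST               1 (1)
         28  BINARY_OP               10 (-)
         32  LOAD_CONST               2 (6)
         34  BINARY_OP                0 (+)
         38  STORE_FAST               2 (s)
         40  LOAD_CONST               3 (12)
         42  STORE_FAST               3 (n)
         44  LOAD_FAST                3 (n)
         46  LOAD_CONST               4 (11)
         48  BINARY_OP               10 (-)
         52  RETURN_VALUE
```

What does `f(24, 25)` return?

LOAD_FAST_LOAD_FAST b,a → push 25,24. Stack: [25, 24]
BINARY_OP % → 25 % 24 = 1. Stack: [1]
LOAD_FAST a → push 24. Stack: [1, 24]
BINARY_OP * → 1 * 24 = 24. Stack: [24]
STORE_FAST s → s=24. Stack: []
LOAD_FAST_LOAD_FAST a,b → push 24,25. Stack: [24, 25]
BINARY_OP * → 24 * 25 = 600. Stack: [600]
STORE_FAST s → s=600. Stack: []
LOAD_FAST b → push 25. Stack: [25]
LOAD_CONST → push 1. Stack: [25, 1]
BINARY_OP - → 25 - 1 = 24. Stack: [24]
LOAD_CONST → push 6. Stack: [24, 6]
BINARY_OP + → 24 + 6 = 30. Stack: [30]
STORE_FAST s → s=30. Stack: []
LOAD_CONST → push 12. Stack: [12]
STORE_FAST n → n=12. Stack: []
LOAD_FAST n → push 12. Stack: [12]
LOAD_CONST → push 11. Stack: [12, 11]
BINARY_OP - → 12 - 11 = 1. Stack: [1]
RETURN_VALUE → return 1.

1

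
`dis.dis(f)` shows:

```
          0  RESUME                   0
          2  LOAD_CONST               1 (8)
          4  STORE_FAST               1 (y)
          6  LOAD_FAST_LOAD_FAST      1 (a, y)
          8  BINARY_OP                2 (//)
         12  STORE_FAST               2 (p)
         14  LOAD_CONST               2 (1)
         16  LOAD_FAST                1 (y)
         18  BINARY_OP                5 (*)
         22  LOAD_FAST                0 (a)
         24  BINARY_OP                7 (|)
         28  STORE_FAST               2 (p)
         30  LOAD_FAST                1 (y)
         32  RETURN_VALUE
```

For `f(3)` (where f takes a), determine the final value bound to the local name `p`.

11

LOAD_CONST → push 8. Stack: [8]
STORE_FAST y → y=8. Stack: []
LOAD_FAST_LOAD_FAST a,y → push 3,8. Stack: [3, 8]
BINARY_OP // → 3 // 8 = 0. Stack: [0]
STORE_FAST p → p=0. Stack: []
LOAD_CONST → push 1. Stack: [1]
LOAD_FAST y → push 8. Stack: [1, 8]
BINARY_OP * → 1 * 8 = 8. Stack: [8]
LOAD_FAST a → push 3. Stack: [8, 3]
BINARY_OP | → 8 | 3 = 11. Stack: [11]
STORE_FAST p → p=11. Stack: []
LOAD_FAST y → push 8. Stack: [8]
RETURN_VALUE → return 8.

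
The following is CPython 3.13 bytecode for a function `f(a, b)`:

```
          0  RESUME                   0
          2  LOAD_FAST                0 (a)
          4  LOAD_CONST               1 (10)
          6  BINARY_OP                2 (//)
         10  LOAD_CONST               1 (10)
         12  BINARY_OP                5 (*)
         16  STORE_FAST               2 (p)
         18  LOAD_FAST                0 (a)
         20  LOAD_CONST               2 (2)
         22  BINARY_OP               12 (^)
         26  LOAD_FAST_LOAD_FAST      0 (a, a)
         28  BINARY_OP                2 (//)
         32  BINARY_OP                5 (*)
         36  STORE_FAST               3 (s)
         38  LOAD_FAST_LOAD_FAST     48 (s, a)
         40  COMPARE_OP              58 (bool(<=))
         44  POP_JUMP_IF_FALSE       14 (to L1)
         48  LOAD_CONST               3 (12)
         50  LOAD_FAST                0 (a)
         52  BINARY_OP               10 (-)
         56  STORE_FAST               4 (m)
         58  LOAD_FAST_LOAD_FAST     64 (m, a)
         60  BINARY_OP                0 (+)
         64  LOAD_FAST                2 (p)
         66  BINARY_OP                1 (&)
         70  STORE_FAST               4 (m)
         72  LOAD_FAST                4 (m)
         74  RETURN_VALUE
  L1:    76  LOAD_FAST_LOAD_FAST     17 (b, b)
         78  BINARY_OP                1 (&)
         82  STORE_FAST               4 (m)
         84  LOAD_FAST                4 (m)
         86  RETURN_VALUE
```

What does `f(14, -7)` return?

8

LOAD_FAST a → push 14. Stack: [14]
LOAD_CONST → push 10. Stack: [14, 10]
BINARY_OP // → 14 // 10 = 1. Stack: [1]
LOAD_CONST → push 10. Stack: [1, 10]
BINARY_OP * → 1 * 10 = 10. Stack: [10]
STORE_FAST p → p=10. Stack: []
LOAD_FAST a → push 14. Stack: [14]
LOAD_CONST → push 2. Stack: [14, 2]
BINARY_OP ^ → 14 ^ 2 = 12. Stack: [12]
LOAD_FAST_LOAD_FAST a,a → push 14,14. Stack: [12, 14, 14]
BINARY_OP // → 14 // 14 = 1. Stack: [12, 1]
BINARY_OP * → 12 * 1 = 12. Stack: [12]
STORE_FAST s → s=12. Stack: []
LOAD_FAST_LOAD_FAST s,a → push 12,14. Stack: [12, 14]
COMPARE_OP bool(<=) → 12 vs 14 = True. Stack: [True]
POP_JUMP_IF_FALSE → pop True; no jump. Stack: []
LOAD_CONST → push 12. Stack: [12]
LOAD_FAST a → push 14. Stack: [12, 14]
BINARY_OP - → 12 - 14 = -2. Stack: [-2]
STORE_FAST m → m=-2. Stack: []
LOAD_FAST_LOAD_FAST m,a → push -2,14. Stack: [-2, 14]
BINARY_OP + → -2 + 14 = 12. Stack: [12]
LOAD_FAST p → push 10. Stack: [12, 10]
BINARY_OP & → 12 & 10 = 8. Stack: [8]
STORE_FAST m → m=8. Stack: []
LOAD_FAST m → push 8. Stack: [8]
RETURN_VALUE → return 8.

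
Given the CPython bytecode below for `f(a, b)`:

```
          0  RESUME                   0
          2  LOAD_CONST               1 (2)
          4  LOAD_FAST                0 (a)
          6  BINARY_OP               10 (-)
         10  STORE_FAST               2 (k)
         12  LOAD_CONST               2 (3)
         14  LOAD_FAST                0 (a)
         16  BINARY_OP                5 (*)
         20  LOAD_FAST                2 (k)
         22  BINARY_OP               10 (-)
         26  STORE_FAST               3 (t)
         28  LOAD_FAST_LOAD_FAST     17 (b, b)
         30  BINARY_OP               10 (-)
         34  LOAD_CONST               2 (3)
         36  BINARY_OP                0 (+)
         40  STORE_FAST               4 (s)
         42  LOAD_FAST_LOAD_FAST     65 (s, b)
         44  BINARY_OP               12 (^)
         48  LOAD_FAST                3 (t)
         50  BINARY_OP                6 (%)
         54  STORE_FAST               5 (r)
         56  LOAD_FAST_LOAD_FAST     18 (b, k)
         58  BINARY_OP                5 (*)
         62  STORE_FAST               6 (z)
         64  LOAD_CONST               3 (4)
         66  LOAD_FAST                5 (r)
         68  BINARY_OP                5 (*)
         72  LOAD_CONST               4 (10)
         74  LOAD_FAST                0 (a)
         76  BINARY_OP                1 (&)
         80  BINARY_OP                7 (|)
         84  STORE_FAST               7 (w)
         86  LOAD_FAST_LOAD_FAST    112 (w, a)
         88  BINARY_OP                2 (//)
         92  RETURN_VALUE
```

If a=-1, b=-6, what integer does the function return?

2

LOAD_CONST → push 2. Stack: [2]
LOAD_FAST a → push -1. Stack: [2, -1]
BINARY_OP - → 2 - -1 = 3. Stack: [3]
STORE_FAST k → k=3. Stack: []
LOAD_CONST → push 3. Stack: [3]
LOAD_FAST a → push -1. Stack: [3, -1]
BINARY_OP * → 3 * -1 = -3. Stack: [-3]
LOAD_FAST k → push 3. Stack: [-3, 3]
BINARY_OP - → -3 - 3 = -6. Stack: [-6]
STORE_FAST t → t=-6. Stack: []
LOAD_FAST_LOAD_FAST b,b → push -6,-6. Stack: [-6, -6]
BINARY_OP - → -6 - -6 = 0. Stack: [0]
LOAD_CONST → push 3. Stack: [0, 3]
BINARY_OP + → 0 + 3 = 3. Stack: [3]
STORE_FAST s → s=3. Stack: []
LOAD_FAST_LOAD_FAST s,b → push 3,-6. Stack: [3, -6]
BINARY_OP ^ → 3 ^ -6 = -7. Stack: [-7]
LOAD_FAST t → push -6. Stack: [-7, -6]
BINARY_OP % → -7 % -6 = -1. Stack: [-1]
STORE_FAST r → r=-1. Stack: []
LOAD_FAST_LOAD_FAST b,k → push -6,3. Stack: [-6, 3]
BINARY_OP * → -6 * 3 = -18. Stack: [-18]
STORE_FAST z → z=-18. Stack: []
LOAD_CONST → push 4. Stack: [4]
LOAD_FAST r → push -1. Stack: [4, -1]
BINARY_OP * → 4 * -1 = -4. Stack: [-4]
LOAD_CONST → push 10. Stack: [-4, 10]
LOAD_FAST a → push -1. Stack: [-4, 10, -1]
BINARY_OP & → 10 & -1 = 10. Stack: [-4, 10]
BINARY_OP | → -4 | 10 = -2. Stack: [-2]
STORE_FAST w → w=-2. Stack: []
LOAD_FAST_LOAD_FAST w,a → push -2,-1. Stack: [-2, -1]
BINARY_OP // → -2 // -1 = 2. Stack: [2]
RETURN_VALUE → return 2.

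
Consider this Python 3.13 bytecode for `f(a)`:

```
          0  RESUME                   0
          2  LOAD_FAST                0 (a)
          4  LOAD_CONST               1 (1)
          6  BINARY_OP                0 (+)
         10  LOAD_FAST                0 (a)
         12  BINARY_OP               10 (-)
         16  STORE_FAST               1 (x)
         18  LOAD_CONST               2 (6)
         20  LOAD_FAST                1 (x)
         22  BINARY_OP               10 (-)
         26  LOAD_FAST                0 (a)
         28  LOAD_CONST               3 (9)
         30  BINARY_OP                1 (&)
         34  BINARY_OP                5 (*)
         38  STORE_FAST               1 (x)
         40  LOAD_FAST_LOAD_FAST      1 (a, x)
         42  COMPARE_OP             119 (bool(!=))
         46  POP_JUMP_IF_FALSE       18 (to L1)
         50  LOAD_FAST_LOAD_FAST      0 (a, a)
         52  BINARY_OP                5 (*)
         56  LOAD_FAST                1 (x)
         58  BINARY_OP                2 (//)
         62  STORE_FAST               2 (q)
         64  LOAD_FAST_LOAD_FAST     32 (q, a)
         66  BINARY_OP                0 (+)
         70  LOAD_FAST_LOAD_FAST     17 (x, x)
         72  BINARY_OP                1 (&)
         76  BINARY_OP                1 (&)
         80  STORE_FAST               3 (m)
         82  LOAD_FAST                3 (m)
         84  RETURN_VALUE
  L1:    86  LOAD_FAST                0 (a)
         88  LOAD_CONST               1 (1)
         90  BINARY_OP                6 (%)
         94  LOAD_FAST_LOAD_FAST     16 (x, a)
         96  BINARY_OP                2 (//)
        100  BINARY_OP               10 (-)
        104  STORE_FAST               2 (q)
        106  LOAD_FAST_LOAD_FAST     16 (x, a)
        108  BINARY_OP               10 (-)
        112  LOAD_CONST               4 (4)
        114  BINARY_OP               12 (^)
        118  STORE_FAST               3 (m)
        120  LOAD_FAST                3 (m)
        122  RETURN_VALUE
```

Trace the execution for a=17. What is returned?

0

LOAD_FAST a → push 17. Stack: [17]
LOAD_CONST → push 1. Stack: [17, 1]
BINARY_OP + → 17 + 1 = 18. Stack: [18]
LOAD_FAST a → push 17. Stack: [18, 17]
BINARY_OP - → 18 - 17 = 1. Stack: [1]
STORE_FAST x → x=1. Stack: []
LOAD_CONST → push 6. Stack: [6]
LOAD_FAST x → push 1. Stack: [6, 1]
BINARY_OP - → 6 - 1 = 5. Stack: [5]
LOAD_FAST a → push 17. Stack: [5, 17]
LOAD_CONST → push 9. Stack: [5, 17, 9]
BINARY_OP & → 17 & 9 = 1. Stack: [5, 1]
BINARY_OP * → 5 * 1 = 5. Stack: [5]
STORE_FAST x → x=5. Stack: []
LOAD_FAST_LOAD_FAST a,x → push 17,5. Stack: [17, 5]
COMPARE_OP bool(!=) → 17 vs 5 = True. Stack: [True]
POP_JUMP_IF_FALSE → pop True; no jump. Stack: []
LOAD_FAST_LOAD_FAST a,a → push 17,17. Stack: [17, 17]
BINARY_OP * → 17 * 17 = 289. Stack: [289]
LOAD_FAST x → push 5. Stack: [289, 5]
BINARY_OP // → 289 // 5 = 57. Stack: [57]
STORE_FAST q → q=57. Stack: []
LOAD_FAST_LOAD_FAST q,a → push 57,17. Stack: [57, 17]
BINARY_OP + → 57 + 17 = 74. Stack: [74]
LOAD_FAST_LOAD_FAST x,x → push 5,5. Stack: [74, 5, 5]
BINARY_OP & → 5 & 5 = 5. Stack: [74, 5]
BINARY_OP & → 74 & 5 = 0. Stack: [0]
STORE_FAST m → m=0. Stack: []
LOAD_FAST m → push 0. Stack: [0]
RETURN_VALUE → return 0.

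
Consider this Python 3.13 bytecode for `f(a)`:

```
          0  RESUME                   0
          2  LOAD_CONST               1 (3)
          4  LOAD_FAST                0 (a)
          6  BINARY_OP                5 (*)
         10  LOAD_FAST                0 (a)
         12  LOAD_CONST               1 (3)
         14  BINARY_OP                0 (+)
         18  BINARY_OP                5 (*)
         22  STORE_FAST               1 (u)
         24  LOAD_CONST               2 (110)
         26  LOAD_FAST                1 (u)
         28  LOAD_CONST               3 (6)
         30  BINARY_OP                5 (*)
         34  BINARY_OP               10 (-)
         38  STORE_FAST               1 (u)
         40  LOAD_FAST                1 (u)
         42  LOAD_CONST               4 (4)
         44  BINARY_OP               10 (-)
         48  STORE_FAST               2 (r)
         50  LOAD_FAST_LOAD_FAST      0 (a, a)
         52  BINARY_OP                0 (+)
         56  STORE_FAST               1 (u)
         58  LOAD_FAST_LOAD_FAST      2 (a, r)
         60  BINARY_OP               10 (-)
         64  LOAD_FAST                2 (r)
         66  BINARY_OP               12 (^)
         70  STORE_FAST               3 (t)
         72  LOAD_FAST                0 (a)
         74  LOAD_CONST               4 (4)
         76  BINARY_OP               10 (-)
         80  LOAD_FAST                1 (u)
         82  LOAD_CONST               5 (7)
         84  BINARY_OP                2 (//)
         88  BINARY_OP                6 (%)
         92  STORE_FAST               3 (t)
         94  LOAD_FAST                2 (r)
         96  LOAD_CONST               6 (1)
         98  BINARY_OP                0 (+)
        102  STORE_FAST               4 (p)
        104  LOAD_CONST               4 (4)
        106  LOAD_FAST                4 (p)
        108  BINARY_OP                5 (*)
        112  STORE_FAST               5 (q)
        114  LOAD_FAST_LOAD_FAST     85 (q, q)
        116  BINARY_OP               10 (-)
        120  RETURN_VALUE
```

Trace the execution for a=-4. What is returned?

0

LOAD_CONST → push 3. Stack: [3]
LOAD_FAST a → push -4. Stack: [3, -4]
BINARY_OP * → 3 * -4 = -12. Stack: [-12]
LOAD_FAST a → push -4. Stack: [-12, -4]
LOAD_CONST → push 3. Stack: [-12, -4, 3]
BINARY_OP + → -4 + 3 = -1. Stack: [-12, -1]
BINARY_OP * → -12 * -1 = 12. Stack: [12]
STORE_FAST u → u=12. Stack: []
LOAD_CONST → push 110. Stack: [110]
LOAD_FAST u → push 12. Stack: [110, 12]
LOAD_CONST → push 6. Stack: [110, 12, 6]
BINARY_OP * → 12 * 6 = 72. Stack: [110, 72]
BINARY_OP - → 110 - 72 = 38. Stack: [38]
STORE_FAST u → u=38. Stack: []
LOAD_FAST u → push 38. Stack: [38]
LOAD_CONST → push 4. Stack: [38, 4]
BINARY_OP - → 38 - 4 = 34. Stack: [34]
STORE_FAST r → r=34. Stack: []
LOAD_FAST_LOAD_FAST a,a → push -4,-4. Stack: [-4, -4]
BINARY_OP + → -4 + -4 = -8. Stack: [-8]
STORE_FAST u → u=-8. Stack: []
LOAD_FAST_LOAD_FAST a,r → push -4,34. Stack: [-4, 34]
BINARY_OP - → -4 - 34 = -38. Stack: [-38]
LOAD_FAST r → push 34. Stack: [-38, 34]
BINARY_OP ^ → -38 ^ 34 = -8. Stack: [-8]
STORE_FAST t → t=-8. Stack: []
LOAD_FAST a → push -4. Stack: [-4]
LOAD_CONST → push 4. Stack: [-4, 4]
BINARY_OP - → -4 - 4 = -8. Stack: [-8]
LOAD_FAST u → push -8. Stack: [-8, -8]
LOAD_CONST → push 7. Stack: [-8, -8, 7]
BINARY_OP // → -8 // 7 = -2. Stack: [-8, -2]
BINARY_OP % → -8 % -2 = 0. Stack: [0]
STORE_FAST t → t=0. Stack: []
LOAD_FAST r → push 34. Stack: [34]
LOAD_CONST → push 1. Stack: [34, 1]
BINARY_OP + → 34 + 1 = 35. Stack: [35]
STORE_FAST p → p=35. Stack: []
LOAD_CONST → push 4. Stack: [4]
LOAD_FAST p → push 35. Stack: [4, 35]
BINARY_OP * → 4 * 35 = 140. Stack: [140]
STORE_FAST q → q=140. Stack: []
LOAD_FAST_LOAD_FAST q,q → push 140,140. Stack: [140, 140]
BINARY_OP - → 140 - 140 = 0. Stack: [0]
RETURN_VALUE → return 0.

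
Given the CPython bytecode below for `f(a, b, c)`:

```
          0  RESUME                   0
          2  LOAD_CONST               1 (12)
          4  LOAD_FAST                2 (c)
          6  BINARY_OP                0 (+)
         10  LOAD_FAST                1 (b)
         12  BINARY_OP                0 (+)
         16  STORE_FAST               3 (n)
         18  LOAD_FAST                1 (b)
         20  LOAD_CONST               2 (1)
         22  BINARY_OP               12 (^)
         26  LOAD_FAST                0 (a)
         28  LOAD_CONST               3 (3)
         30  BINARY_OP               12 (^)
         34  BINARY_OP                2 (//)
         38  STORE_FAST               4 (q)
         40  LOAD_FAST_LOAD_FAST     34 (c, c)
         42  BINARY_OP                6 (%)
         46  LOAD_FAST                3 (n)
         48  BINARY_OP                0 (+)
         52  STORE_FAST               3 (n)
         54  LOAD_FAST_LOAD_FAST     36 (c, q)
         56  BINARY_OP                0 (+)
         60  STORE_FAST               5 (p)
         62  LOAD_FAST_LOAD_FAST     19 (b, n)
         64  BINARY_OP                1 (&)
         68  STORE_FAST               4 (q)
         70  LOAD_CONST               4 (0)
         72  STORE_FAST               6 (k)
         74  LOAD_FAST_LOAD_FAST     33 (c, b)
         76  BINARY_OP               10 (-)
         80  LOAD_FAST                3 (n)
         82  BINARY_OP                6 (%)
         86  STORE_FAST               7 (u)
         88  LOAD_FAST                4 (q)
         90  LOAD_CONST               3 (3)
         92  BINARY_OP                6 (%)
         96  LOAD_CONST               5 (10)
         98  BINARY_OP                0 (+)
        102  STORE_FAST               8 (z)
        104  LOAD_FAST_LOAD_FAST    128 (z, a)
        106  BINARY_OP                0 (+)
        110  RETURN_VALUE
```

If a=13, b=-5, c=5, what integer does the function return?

25

LOAD_CONST → push 12. Stack: [12]
LOAD_FAST c → push 5. Stack: [12, 5]
BINARY_OP + → 12 + 5 = 17. Stack: [17]
LOAD_FAST b → push -5. Stack: [17, -5]
BINARY_OP + → 17 + -5 = 12. Stack: [12]
STORE_FAST n → n=12. Stack: []
LOAD_FAST b → push -5. Stack: [-5]
LOAD_CONST → push 1. Stack: [-5, 1]
BINARY_OP ^ → -5 ^ 1 = -6. Stack: [-6]
LOAD_FAST a → push 13. Stack: [-6, 13]
LOAD_CONST → push 3. Stack: [-6, 13, 3]
BINARY_OP ^ → 13 ^ 3 = 14. Stack: [-6, 14]
BINARY_OP // → -6 // 14 = -1. Stack: [-1]
STORE_FAST q → q=-1. Stack: []
LOAD_FAST_LOAD_FAST c,c → push 5,5. Stack: [5, 5]
BINARY_OP % → 5 % 5 = 0. Stack: [0]
LOAD_FAST n → push 12. Stack: [0, 12]
BINARY_OP + → 0 + 12 = 12. Stack: [12]
STORE_FAST n → n=12. Stack: []
LOAD_FAST_LOAD_FAST c,q → push 5,-1. Stack: [5, -1]
BINARY_OP + → 5 + -1 = 4. Stack: [4]
STORE_FAST p → p=4. Stack: []
LOAD_FAST_LOAD_FAST b,n → push -5,12. Stack: [-5, 12]
BINARY_OP & → -5 & 12 = 8. Stack: [8]
STORE_FAST q → q=8. Stack: []
LOAD_CONST → push 0. Stack: [0]
STORE_FAST k → k=0. Stack: []
LOAD_FAST_LOAD_FAST c,b → push 5,-5. Stack: [5, -5]
BINARY_OP - → 5 - -5 = 10. Stack: [10]
LOAD_FAST n → push 12. Stack: [10, 12]
BINARY_OP % → 10 % 12 = 10. Stack: [10]
STORE_FAST u → u=10. Stack: []
LOAD_FAST q → push 8. Stack: [8]
LOAD_CONST → push 3. Stack: [8, 3]
BINARY_OP % → 8 % 3 = 2. Stack: [2]
LOAD_CONST → push 10. Stack: [2, 10]
BINARY_OP + → 2 + 10 = 12. Stack: [12]
STORE_FAST z → z=12. Stack: []
LOAD_FAST_LOAD_FAST z,a → push 12,13. Stack: [12, 13]
BINARY_OP + → 12 + 13 = 25. Stack: [25]
RETURN_VALUE → return 25.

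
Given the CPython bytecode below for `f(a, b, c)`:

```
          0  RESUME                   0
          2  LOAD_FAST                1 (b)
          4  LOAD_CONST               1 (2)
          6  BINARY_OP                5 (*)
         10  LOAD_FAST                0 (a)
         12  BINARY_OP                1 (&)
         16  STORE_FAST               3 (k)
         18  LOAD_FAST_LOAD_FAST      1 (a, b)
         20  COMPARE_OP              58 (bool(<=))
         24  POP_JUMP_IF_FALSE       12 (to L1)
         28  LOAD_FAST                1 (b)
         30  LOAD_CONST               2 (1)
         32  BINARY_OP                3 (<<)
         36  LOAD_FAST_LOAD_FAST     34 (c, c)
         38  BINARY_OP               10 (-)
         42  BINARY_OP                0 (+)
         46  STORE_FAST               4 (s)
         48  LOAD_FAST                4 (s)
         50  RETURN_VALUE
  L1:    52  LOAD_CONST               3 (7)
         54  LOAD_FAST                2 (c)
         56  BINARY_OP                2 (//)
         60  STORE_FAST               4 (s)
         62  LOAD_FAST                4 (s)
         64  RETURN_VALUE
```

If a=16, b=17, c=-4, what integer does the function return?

LOAD_FAST b → push 17. Stack: [17]
LOAD_CONST → push 2. Stack: [17, 2]
BINARY_OP * → 17 * 2 = 34. Stack: [34]
LOAD_FAST a → push 16. Stack: [34, 16]
BINARY_OP & → 34 & 16 = 0. Stack: [0]
STORE_FAST k → k=0. Stack: []
LOAD_FAST_LOAD_FAST a,b → push 16,17. Stack: [16, 17]
COMPARE_OP bool(<=) → 16 vs 17 = True. Stack: [True]
POP_JUMP_IF_FALSE → pop True; no jump. Stack: []
LOAD_FAST b → push 17. Stack: [17]
LOAD_CONST → push 1. Stack: [17, 1]
BINARY_OP << → 17 << 1 = 34. Stack: [34]
LOAD_FAST_LOAD_FAST c,c → push -4,-4. Stack: [34, -4, -4]
BINARY_OP - → -4 - -4 = 0. Stack: [34, 0]
BINARY_OP + → 34 + 0 = 34. Stack: [34]
STORE_FAST s → s=34. Stack: []
LOAD_FAST s → push 34. Stack: [34]
RETURN_VALUE → return 34.

34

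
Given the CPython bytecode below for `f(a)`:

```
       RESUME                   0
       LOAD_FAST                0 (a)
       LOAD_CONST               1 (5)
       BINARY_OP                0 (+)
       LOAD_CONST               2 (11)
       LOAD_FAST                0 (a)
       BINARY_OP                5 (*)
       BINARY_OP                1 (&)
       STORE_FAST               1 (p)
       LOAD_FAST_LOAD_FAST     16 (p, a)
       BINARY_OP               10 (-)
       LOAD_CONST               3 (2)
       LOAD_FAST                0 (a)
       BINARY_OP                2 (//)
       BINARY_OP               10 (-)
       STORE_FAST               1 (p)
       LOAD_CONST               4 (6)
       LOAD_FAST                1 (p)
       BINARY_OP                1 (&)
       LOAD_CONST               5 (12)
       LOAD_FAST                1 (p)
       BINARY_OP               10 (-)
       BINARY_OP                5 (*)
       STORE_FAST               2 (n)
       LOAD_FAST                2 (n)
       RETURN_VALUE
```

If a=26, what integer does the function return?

LOAD_FAST a → push 26. Stack: [26]
LOAD_CONST → push 5. Stack: [26, 5]
BINARY_OP + → 26 + 5 = 31. Stack: [31]
LOAD_CONST → push 11. Stack: [31, 11]
LOAD_FAST a → push 26. Stack: [31, 11, 26]
BINARY_OP * → 11 * 26 = 286. Stack: [31, 286]
BINARY_OP & → 31 & 286 = 30. Stack: [30]
STORE_FAST p → p=30. Stack: []
LOAD_FAST_LOAD_FAST p,a → push 30,26. Stack: [30, 26]
BINARY_OP - → 30 - 26 = 4. Stack: [4]
LOAD_CONST → push 2. Stack: [4, 2]
LOAD_FAST a → push 26. Stack: [4, 2, 26]
BINARY_OP // → 2 // 26 = 0. Stack: [4, 0]
BINARY_OP - → 4 - 0 = 4. Stack: [4]
STORE_FAST p → p=4. Stack: []
LOAD_CONST → push 6. Stack: [6]
LOAD_FAST p → push 4. Stack: [6, 4]
BINARY_OP & → 6 & 4 = 4. Stack: [4]
LOAD_CONST → push 12. Stack: [4, 12]
LOAD_FAST p → push 4. Stack: [4, 12, 4]
BINARY_OP - → 12 - 4 = 8. Stack: [4, 8]
BINARY_OP * → 4 * 8 = 32. Stack: [32]
STORE_FAST n → n=32. Stack: []
LOAD_FAST n → push 32. Stack: [32]
RETURN_VALUE → return 32.

32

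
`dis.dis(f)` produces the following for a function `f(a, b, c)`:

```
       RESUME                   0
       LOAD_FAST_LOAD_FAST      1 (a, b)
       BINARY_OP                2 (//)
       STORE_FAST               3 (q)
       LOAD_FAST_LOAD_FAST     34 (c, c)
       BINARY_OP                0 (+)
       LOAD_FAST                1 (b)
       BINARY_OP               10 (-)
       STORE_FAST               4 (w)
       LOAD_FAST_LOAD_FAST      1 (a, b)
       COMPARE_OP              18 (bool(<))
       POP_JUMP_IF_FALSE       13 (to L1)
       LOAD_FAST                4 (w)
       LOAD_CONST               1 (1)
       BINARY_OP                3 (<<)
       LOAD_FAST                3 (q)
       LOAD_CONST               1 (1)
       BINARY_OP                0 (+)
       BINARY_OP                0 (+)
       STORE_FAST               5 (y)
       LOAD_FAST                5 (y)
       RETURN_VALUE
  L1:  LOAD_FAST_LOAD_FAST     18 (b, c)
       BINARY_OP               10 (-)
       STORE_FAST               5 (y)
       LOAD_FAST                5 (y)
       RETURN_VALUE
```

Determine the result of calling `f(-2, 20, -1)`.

-44

LOAD_FAST_LOAD_FAST a,b → push -2,20. Stack: [-2, 20]
BINARY_OP // → -2 // 20 = -1. Stack: [-1]
STORE_FAST q → q=-1. Stack: []
LOAD_FAST_LOAD_FAST c,c → push -1,-1. Stack: [-1, -1]
BINARY_OP + → -1 + -1 = -2. Stack: [-2]
LOAD_FAST b → push 20. Stack: [-2, 20]
BINARY_OP - → -2 - 20 = -22. Stack: [-22]
STORE_FAST w → w=-22. Stack: []
LOAD_FAST_LOAD_FAST a,b → push -2,20. Stack: [-2, 20]
COMPARE_OP bool(<) → -2 vs 20 = True. Stack: [True]
POP_JUMP_IF_FALSE → pop True; no jump. Stack: []
LOAD_FAST w → push -22. Stack: [-22]
LOAD_CONST → push 1. Stack: [-22, 1]
BINARY_OP << → -22 << 1 = -44. Stack: [-44]
LOAD_FAST q → push -1. Stack: [-44, -1]
LOAD_CONST → push 1. Stack: [-44, -1, 1]
BINARY_OP + → -1 + 1 = 0. Stack: [-44, 0]
BINARY_OP + → -44 + 0 = -44. Stack: [-44]
STORE_FAST y → y=-44. Stack: []
LOAD_FAST y → push -44. Stack: [-44]
RETURN_VALUE → return -44.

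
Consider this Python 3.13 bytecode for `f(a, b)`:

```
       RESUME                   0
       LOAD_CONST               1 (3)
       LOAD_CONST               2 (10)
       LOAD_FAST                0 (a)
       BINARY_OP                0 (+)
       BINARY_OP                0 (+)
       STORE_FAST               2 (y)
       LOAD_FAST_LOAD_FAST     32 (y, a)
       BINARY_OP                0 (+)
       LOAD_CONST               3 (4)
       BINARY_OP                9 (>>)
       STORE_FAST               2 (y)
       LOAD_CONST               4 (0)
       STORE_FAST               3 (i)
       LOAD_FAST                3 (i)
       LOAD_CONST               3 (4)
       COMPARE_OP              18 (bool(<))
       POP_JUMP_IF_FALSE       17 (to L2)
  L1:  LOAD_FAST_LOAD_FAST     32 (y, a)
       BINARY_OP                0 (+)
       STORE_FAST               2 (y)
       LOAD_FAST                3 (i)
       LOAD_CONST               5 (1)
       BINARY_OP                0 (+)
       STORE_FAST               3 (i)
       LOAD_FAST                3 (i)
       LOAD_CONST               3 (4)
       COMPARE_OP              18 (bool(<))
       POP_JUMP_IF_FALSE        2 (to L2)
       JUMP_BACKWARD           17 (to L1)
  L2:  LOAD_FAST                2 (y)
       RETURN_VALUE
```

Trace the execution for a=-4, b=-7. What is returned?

-16

LOAD_CONST → push 3. Stack: [3]
LOAD_CONST → push 10. Stack: [3, 10]
LOAD_FAST a → push -4. Stack: [3, 10, -4]
BINARY_OP + → 10 + -4 = 6. Stack: [3, 6]
BINARY_OP + → 3 + 6 = 9. Stack: [9]
STORE_FAST y → y=9. Stack: []
LOAD_FAST_LOAD_FAST y,a → push 9,-4. Stack: [9, -4]
BINARY_OP + → 9 + -4 = 5. Stack: [5]
LOAD_CONST → push 4. Stack: [5, 4]
BINARY_OP >> → 5 >> 4 = 0. Stack: [0]
STORE_FAST y → y=0. Stack: []
LOAD_CONST → push 0. Stack: [0]
STORE_FAST i → i=0. Stack: []
LOAD_FAST i → push 0. Stack: [0]
LOAD_CONST → push 4. Stack: [0, 4]
COMPARE_OP bool(<) → 0 vs 4 = True. Stack: [True]
POP_JUMP_IF_FALSE → pop True; no jump. Stack: []
LOAD_FAST_LOAD_FAST y,a → push 0,-4. Stack: [0, -4]
BINARY_OP + → 0 + -4 = -4. Stack: [-4]
STORE_FAST y → y=-4. Stack: []
LOAD_FAST i → push 0. Stack: [0]
LOAD_CONST → push 1. Stack: [0, 1]
BINARY_OP + → 0 + 1 = 1. Stack: [1]
STORE_FAST i → i=1. Stack: []
LOAD_FAST i → push 1. Stack: [1]
LOAD_CONST → push 4. Stack: [1, 4]
COMPARE_OP bool(<) → 1 vs 4 = True. Stack: [True]
POP_JUMP_IF_FALSE → pop True; no jump. Stack: []
LOAD_FAST_LOAD_FAST y,a → push -4,-4. Stack: [-4, -4]
BINARY_OP + → -4 + -4 = -8. Stack: [-8]
STORE_FAST y → y=-8. Stack: []
LOAD_FAST i → push 1. Stack: [1]
LOAD_CONST → push 1. Stack: [1, 1]
BINARY_OP + → 1 + 1 = 2. Stack: [2]
STORE_FAST i → i=2. Stack: []
LOAD_FAST i → push 2. Stack: [2]
LOAD_CONST → push 4. Stack: [2, 4]
COMPARE_OP bool(<) → 2 vs 4 = True. Stack: [True]
POP_JUMP_IF_FALSE → pop True; no jump. Stack: []
LOAD_FAST_LOAD_FAST y,a → push -8,-4. Stack: [-8, -4]
BINARY_OP + → -8 + -4 = -12. Stack: [-12]
STORE_FAST y → y=-12. Stack: []
LOAD_FAST i → push 2. Stack: [2]
LOAD_CONST → push 1. Stack: [2, 1]
BINARY_OP + → 2 + 1 = 3. Stack: [3]
STORE_FAST i → i=3. Stack: []
LOAD_FAST i → push 3. Stack: [3]
LOAD_CONST → push 4. Stack: [3, 4]
COMPARE_OP bool(<) → 3 vs 4 = True. Stack: [True]
POP_JUMP_IF_FALSE → pop True; no jump. Stack: []
LOAD_FAST_LOAD_FAST y,a → push -12,-4. Stack: [-12, -4]
BINARY_OP + → -12 + -4 = -16. Stack: [-16]
STORE_FAST y → y=-16. Stack: []
LOAD_FAST i → push 3. Stack: [3]
LOAD_CONST → push 1. Stack: [3, 1]
BINARY_OP + → 3 + 1 = 4. Stack: [4]
STORE_FAST i → i=4. Stack: []
LOAD_FAST i → push 4. Stack: [4]
LOAD_CONST → push 4. Stack: [4, 4]
COMPARE_OP bool(<) → 4 vs 4 = False. Stack: [False]
POP_JUMP_IF_FALSE → pop False; jump. Stack: []
LOAD_FAST y → push -16. Stack: [-16]
RETURN_VALUE → return -16.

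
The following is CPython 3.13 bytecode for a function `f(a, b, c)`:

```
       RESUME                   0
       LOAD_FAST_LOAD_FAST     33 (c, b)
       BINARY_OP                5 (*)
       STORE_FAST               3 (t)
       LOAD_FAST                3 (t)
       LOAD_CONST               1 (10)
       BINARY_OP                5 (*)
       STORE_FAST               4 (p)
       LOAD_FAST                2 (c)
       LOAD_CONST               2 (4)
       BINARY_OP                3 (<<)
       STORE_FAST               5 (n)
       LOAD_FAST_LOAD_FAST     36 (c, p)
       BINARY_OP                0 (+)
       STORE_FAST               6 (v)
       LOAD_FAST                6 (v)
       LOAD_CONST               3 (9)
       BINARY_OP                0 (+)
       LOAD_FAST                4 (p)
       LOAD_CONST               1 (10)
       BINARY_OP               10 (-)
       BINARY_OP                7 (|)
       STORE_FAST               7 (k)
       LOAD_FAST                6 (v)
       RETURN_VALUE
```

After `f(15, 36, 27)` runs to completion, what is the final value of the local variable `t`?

972

LOAD_FAST_LOAD_FAST c,b → push 27,36. Stack: [27, 36]
BINARY_OP * → 27 * 36 = 972. Stack: [972]
STORE_FAST t → t=972. Stack: []
LOAD_FAST t → push 972. Stack: [972]
LOAD_CONST → push 10. Stack: [972, 10]
BINARY_OP * → 972 * 10 = 9720. Stack: [9720]
STORE_FAST p → p=9720. Stack: []
LOAD_FAST c → push 27. Stack: [27]
LOAD_CONST → push 4. Stack: [27, 4]
BINARY_OP << → 27 << 4 = 432. Stack: [432]
STORE_FAST n → n=432. Stack: []
LOAD_FAST_LOAD_FAST c,p → push 27,9720. Stack: [27, 9720]
BINARY_OP + → 27 + 9720 = 9747. Stack: [9747]
STORE_FAST v → v=9747. Stack: []
LOAD_FAST v → push 9747. Stack: [9747]
LOAD_CONST → push 9. Stack: [9747, 9]
BINARY_OP + → 9747 + 9 = 9756. Stack: [9756]
LOAD_FAST p → push 9720. Stack: [9756, 9720]
LOAD_CONST → push 10. Stack: [9756, 9720, 10]
BINARY_OP - → 9720 - 10 = 9710. Stack: [9756, 9710]
BINARY_OP | → 9756 | 9710 = 10238. Stack: [10238]
STORE_FAST k → k=10238. Stack: []
LOAD_FAST v → push 9747. Stack: [9747]
RETURN_VALUE → return 9747.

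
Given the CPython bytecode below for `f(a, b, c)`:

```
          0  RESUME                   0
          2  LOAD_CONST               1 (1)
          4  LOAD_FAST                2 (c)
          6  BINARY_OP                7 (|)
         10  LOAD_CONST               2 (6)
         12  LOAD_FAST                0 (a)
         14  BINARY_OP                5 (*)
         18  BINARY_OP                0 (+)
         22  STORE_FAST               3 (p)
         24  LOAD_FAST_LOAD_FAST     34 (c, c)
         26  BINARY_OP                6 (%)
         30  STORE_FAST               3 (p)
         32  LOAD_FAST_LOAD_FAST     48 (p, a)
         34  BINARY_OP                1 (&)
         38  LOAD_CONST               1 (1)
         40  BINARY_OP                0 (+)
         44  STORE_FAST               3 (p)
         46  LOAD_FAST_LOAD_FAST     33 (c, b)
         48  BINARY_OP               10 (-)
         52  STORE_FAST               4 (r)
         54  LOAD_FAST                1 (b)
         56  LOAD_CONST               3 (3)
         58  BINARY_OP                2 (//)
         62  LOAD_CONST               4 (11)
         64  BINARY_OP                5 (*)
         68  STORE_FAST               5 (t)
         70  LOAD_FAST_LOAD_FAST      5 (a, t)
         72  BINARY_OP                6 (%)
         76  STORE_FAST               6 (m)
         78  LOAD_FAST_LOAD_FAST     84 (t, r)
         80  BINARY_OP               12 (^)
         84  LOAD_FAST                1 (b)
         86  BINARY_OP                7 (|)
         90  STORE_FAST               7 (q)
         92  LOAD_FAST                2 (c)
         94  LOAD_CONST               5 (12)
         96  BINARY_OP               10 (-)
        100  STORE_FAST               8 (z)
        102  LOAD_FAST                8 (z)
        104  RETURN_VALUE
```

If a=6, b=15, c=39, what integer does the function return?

LOAD_CONST → push 1. Stack: [1]
LOAD_FAST c → push 39. Stack: [1, 39]
BINARY_OP | → 1 | 39 = 39. Stack: [39]
LOAD_CONST → push 6. Stack: [39, 6]
LOAD_FAST a → push 6. Stack: [39, 6, 6]
BINARY_OP * → 6 * 6 = 36. Stack: [39, 36]
BINARY_OP + → 39 + 36 = 75. Stack: [75]
STORE_FAST p → p=75. Stack: []
LOAD_FAST_LOAD_FAST c,c → push 39,39. Stack: [39, 39]
BINARY_OP % → 39 % 39 = 0. Stack: [0]
STORE_FAST p → p=0. Stack: []
LOAD_FAST_LOAD_FAST p,a → push 0,6. Stack: [0, 6]
BINARY_OP & → 0 & 6 = 0. Stack: [0]
LOAD_CONST → push 1. Stack: [0, 1]
BINARY_OP + → 0 + 1 = 1. Stack: [1]
STORE_FAST p → p=1. Stack: []
LOAD_FAST_LOAD_FAST c,b → push 39,15. Stack: [39, 15]
BINARY_OP - → 39 - 15 = 24. Stack: [24]
STORE_FAST r → r=24. Stack: []
LOAD_FAST b → push 15. Stack: [15]
LOAD_CONST → push 3. Stack: [15, 3]
BINARY_OP // → 15 // 3 = 5. Stack: [5]
LOAD_CONST → push 11. Stack: [5, 11]
BINARY_OP * → 5 * 11 = 55. Stack: [55]
STORE_FAST t → t=55. Stack: []
LOAD_FAST_LOAD_FAST a,t → push 6,55. Stack: [6, 55]
BINARY_OP % → 6 % 55 = 6. Stack: [6]
STORE_FAST m → m=6. Stack: []
LOAD_FAST_LOAD_FAST t,r → push 55,24. Stack: [55, 24]
BINARY_OP ^ → 55 ^ 24 = 47. Stack: [47]
LOAD_FAST b → push 15. Stack: [47, 15]
BINARY_OP | → 47 | 15 = 47. Stack: [47]
STORE_FAST q → q=47. Stack: []
LOAD_FAST c → push 39. Stack: [39]
LOAD_CONST → push 12. Stack: [39, 12]
BINARY_OP - → 39 - 12 = 27. Stack: [27]
STORE_FAST z → z=27. Stack: []
LOAD_FAST z → push 27. Stack: [27]
RETURN_VALUE → return 27.

27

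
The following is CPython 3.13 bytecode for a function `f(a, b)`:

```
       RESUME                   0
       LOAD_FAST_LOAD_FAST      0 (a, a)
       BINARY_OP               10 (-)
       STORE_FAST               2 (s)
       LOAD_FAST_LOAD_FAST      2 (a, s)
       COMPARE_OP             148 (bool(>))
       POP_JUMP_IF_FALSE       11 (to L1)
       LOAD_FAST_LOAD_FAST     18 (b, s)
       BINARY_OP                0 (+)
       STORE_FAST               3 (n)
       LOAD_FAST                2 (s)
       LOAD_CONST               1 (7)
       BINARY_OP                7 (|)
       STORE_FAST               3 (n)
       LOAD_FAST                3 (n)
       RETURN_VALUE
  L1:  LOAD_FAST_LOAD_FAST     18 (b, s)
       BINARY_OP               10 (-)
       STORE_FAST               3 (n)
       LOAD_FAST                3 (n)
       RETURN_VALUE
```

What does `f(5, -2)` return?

7

LOAD_FAST_LOAD_FAST a,a → push 5,5. Stack: [5, 5]
BINARY_OP - → 5 - 5 = 0. Stack: [0]
STORE_FAST s → s=0. Stack: []
LOAD_FAST_LOAD_FAST a,s → push 5,0. Stack: [5, 0]
COMPARE_OP bool(>) → 5 vs 0 = True. Stack: [True]
POP_JUMP_IF_FALSE → pop True; no jump. Stack: []
LOAD_FAST_LOAD_FAST b,s → push -2,0. Stack: [-2, 0]
BINARY_OP + → -2 + 0 = -2. Stack: [-2]
STORE_FAST n → n=-2. Stack: []
LOAD_FAST s → push 0. Stack: [0]
LOAD_CONST → push 7. Stack: [0, 7]
BINARY_OP | → 0 | 7 = 7. Stack: [7]
STORE_FAST n → n=7. Stack: []
LOAD_FAST n → push 7. Stack: [7]
RETURN_VALUE → return 7.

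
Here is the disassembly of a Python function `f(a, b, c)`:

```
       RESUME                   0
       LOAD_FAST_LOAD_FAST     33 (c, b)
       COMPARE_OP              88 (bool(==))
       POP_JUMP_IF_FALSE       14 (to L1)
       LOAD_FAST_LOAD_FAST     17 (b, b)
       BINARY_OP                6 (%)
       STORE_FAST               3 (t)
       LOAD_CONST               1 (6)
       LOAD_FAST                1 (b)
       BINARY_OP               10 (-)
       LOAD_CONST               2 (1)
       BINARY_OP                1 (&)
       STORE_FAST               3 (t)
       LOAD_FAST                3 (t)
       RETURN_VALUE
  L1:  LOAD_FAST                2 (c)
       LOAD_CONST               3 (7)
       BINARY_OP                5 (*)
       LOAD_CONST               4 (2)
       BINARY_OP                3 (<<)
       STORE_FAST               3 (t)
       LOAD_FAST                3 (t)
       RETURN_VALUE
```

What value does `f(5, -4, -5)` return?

-140

LOAD_FAST_LOAD_FAST c,b → push -5,-4. Stack: [-5, -4]
COMPARE_OP bool(==) → -5 vs -4 = False. Stack: [False]
POP_JUMP_IF_FALSE → pop False; jump. Stack: []
LOAD_FAST c → push -5. Stack: [-5]
LOAD_CONST → push 7. Stack: [-5, 7]
BINARY_OP * → -5 * 7 = -35. Stack: [-35]
LOAD_CONST → push 2. Stack: [-35, 2]
BINARY_OP << → -35 << 2 = -140. Stack: [-140]
STORE_FAST t → t=-140. Stack: []
LOAD_FAST t → push -140. Stack: [-140]
RETURN_VALUE → return -140.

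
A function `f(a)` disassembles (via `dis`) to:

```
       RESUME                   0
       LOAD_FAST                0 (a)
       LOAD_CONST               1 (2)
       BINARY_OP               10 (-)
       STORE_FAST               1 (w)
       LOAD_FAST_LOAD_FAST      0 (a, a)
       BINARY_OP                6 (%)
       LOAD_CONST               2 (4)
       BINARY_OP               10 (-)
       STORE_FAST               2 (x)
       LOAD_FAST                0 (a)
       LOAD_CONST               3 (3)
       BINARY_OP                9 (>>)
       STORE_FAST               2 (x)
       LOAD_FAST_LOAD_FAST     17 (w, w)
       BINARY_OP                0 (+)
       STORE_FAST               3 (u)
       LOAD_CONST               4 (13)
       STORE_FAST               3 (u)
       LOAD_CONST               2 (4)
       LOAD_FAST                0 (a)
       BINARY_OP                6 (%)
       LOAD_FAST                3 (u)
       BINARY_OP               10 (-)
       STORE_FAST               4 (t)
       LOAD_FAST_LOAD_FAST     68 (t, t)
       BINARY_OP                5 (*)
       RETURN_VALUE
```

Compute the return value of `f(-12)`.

441

LOAD_FAST a → push -12. Stack: [-12]
LOAD_CONST → push 2. Stack: [-12, 2]
BINARY_OP - → -12 - 2 = -14. Stack: [-14]
STORE_FAST w → w=-14. Stack: []
LOAD_FAST_LOAD_FAST a,a → push -12,-12. Stack: [-12, -12]
BINARY_OP % → -12 % -12 = 0. Stack: [0]
LOAD_CONST → push 4. Stack: [0, 4]
BINARY_OP - → 0 - 4 = -4. Stack: [-4]
STORE_FAST x → x=-4. Stack: []
LOAD_FAST a → push -12. Stack: [-12]
LOAD_CONST → push 3. Stack: [-12, 3]
BINARY_OP >> → -12 >> 3 = -2. Stack: [-2]
STORE_FAST x → x=-2. Stack: []
LOAD_FAST_LOAD_FAST w,w → push -14,-14. Stack: [-14, -14]
BINARY_OP + → -14 + -14 = -28. Stack: [-28]
STORE_FAST u → u=-28. Stack: []
LOAD_CONST → push 13. Stack: [13]
STORE_FAST u → u=13. Stack: []
LOAD_CONST → push 4. Stack: [4]
LOAD_FAST a → push -12. Stack: [4, -12]
BINARY_OP % → 4 % -12 = -8. Stack: [-8]
LOAD_FAST u → push 13. Stack: [-8, 13]
BINARY_OP - → -8 - 13 = -21. Stack: [-21]
STORE_FAST t → t=-21. Stack: []
LOAD_FAST_LOAD_FAST t,t → push -21,-21. Stack: [-21, -21]
BINARY_OP * → -21 * -21 = 441. Stack: [441]
RETURN_VALUE → return 441.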